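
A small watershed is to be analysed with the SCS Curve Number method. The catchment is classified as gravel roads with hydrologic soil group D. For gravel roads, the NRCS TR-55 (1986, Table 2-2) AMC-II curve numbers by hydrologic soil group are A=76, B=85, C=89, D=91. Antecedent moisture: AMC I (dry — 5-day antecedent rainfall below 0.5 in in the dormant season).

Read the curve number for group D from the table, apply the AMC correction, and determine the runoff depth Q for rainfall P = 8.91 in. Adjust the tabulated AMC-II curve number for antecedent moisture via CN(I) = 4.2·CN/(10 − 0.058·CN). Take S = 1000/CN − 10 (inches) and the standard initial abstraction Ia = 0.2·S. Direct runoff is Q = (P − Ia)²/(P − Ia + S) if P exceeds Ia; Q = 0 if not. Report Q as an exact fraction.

Q = 96326093163/14599339300 in ≈ 6.598 in

NRCS table: gravel roads, soil group D → CN(II) = 91
Adjust CN=91 to AMC I: 4.2·91/(10 − 0.058·91) → (1911/5) ÷ (2361/500) = 63700/787 ≈ 80.940
S = 1000/(63700/787) − 10 = 1500/637 in ≈ 2.355 in
Ia = 0.2S: 0.2·2.355 = 0.471 in (exactly 300/637)
Excess rainfall: 8.910 − 0.471 = 8.439 in; P > Ia so Q > 0
Runoff Q = (P−Ia)²/(P−Ia+S) = (8.439)²/(8.439+2.355) = 96326093163/14599339300 ≈ 6.598 in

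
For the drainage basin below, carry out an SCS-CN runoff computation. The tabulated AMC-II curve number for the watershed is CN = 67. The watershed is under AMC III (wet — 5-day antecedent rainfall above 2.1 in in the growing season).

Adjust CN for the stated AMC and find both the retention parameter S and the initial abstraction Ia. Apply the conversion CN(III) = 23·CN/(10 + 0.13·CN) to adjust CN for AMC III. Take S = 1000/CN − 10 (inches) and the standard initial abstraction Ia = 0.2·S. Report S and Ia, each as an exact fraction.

Wet (AMC III): CN(III) = 23·67/(10 + 0.13·67) = 1541/(1871/100) = 154100/1871 ≈ 82.362
Retention S: 1000/CN − 10 with CN=82.362 → S = 3300/1541 ≈ 2.141 in
Initial abstraction Ia = S/5 = (3300/1541)/5 = 660/1541 ≈ 0.428 in

S = 3300/1541 in ≈ 2.141 in; Ia = 660/1541 in ≈ 0.428 in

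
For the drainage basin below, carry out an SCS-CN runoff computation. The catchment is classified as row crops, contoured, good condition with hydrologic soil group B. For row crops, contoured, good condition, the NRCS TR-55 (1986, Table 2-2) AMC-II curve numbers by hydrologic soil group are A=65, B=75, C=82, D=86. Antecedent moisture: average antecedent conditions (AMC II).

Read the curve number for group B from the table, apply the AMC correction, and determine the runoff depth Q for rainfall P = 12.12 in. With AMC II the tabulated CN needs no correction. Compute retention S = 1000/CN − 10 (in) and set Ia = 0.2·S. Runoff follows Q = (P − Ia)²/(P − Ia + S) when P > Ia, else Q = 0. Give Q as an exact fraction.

Q = 737881/83175 in ≈ 8.871 in

NRCS table: row crops, contoured, good condition, soil group B → CN(II) = 75
CN(II) = 75; AMC II needs no correction.
Retention S: 1000/CN − 10 with CN=75.000 → S = 10/3 ≈ 3.333 in
Ia = 0.2S: 0.2·3.333 = 0.667 in (exactly 2/3)
Excess rainfall: 12.120 − 0.667 = 11.453 in; P > Ia so Q > 0
Q: (859/75)² ÷ (1109/75) = 737881/83175 in (≈ 8.871 in)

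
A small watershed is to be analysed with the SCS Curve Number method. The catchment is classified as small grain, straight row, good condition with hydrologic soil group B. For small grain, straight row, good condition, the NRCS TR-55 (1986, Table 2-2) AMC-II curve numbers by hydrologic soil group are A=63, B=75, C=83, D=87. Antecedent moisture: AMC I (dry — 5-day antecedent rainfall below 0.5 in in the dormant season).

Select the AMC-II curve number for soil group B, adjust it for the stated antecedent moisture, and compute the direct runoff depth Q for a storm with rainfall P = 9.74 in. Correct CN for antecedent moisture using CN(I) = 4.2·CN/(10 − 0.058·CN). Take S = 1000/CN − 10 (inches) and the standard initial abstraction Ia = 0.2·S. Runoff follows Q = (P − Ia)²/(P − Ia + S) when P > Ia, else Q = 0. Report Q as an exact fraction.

Q = 659513761/159645150 in ≈ 4.131 in

NRCS table: small grain, straight row, good condition, soil group B → CN(II) = 75
Adjust CN=75 to AMC I: 4.2·75/(10 − 0.058·75) → 315 ÷ (113/20) = 6300/113 ≈ 55.752
Retention S: 1000/CN − 10 with CN=55.752 → S = 500/63 ≈ 7.937 in
Initial abstraction Ia = S/5 = (500/63)/5 = 100/63 ≈ 1.587 in
Excess rainfall: 9.740 − 1.587 = 8.153 in; P > Ia so Q > 0
Q = (25681/3150)²/((25681/3150) + 500/63) = (659513761/9922500)/(50681/3150) = 659513761/159645150 in ≈ 4.131 in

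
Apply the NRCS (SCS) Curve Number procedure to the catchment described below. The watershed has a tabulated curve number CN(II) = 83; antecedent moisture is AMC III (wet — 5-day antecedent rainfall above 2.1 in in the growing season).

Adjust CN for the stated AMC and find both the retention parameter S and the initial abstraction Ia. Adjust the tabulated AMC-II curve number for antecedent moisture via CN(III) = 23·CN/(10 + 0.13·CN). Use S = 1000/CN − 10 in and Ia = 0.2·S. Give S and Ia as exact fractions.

Adjust CN=83 to AMC III: 23·83/(10 + 0.13·83) → 1909 ÷ (2079/100) = 190900/2079 ≈ 91.823
Max retention: S = 1000/(190900/2079) − 10 = 1700/1909 in (≈ 0.891 in)
Ia = 0.2S: 0.2·0.891 = 0.178 in (exactly 340/1909)

S = 1700/1909 in ≈ 0.891 in; Ia = 340/1909 in ≈ 0.178 in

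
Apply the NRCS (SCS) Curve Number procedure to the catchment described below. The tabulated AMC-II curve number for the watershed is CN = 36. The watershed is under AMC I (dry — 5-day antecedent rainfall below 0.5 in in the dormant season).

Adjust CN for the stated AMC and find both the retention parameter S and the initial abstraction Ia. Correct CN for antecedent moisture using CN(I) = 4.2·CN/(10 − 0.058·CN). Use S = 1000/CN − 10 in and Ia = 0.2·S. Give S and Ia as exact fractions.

S = 8000/189 in ≈ 42.328 in; Ia = 1600/189 in ≈ 8.466 in

Adjust CN=36 to AMC I: 4.2·36/(10 − 0.058·36) → (756/5) ÷ (989/125) = 18900/989 ≈ 19.110
S = 1000/(18900/989) − 10 = 8000/189 in ≈ 42.328 in
Ia = 0.2S: 0.2·42.328 = 8.466 in (exactly 1600/189)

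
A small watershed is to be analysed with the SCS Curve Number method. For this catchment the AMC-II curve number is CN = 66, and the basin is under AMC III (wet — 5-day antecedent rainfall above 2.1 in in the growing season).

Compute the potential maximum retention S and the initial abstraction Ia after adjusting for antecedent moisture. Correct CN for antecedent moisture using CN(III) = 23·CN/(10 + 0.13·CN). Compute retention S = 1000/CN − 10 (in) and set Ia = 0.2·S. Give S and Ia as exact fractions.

Adjust CN=66 to AMC III: 23·66/(10 + 0.13·66) → 1518 ÷ (929/50) = 75900/929 ≈ 81.701
Max retention: S = 1000/(75900/929) − 10 = 1700/759 in (≈ 2.240 in)
Ia = 0.2S: 0.2·2.240 = 0.448 in (exactly 340/759)

S = 1700/759 in ≈ 2.240 in; Ia = 340/759 in ≈ 0.448 in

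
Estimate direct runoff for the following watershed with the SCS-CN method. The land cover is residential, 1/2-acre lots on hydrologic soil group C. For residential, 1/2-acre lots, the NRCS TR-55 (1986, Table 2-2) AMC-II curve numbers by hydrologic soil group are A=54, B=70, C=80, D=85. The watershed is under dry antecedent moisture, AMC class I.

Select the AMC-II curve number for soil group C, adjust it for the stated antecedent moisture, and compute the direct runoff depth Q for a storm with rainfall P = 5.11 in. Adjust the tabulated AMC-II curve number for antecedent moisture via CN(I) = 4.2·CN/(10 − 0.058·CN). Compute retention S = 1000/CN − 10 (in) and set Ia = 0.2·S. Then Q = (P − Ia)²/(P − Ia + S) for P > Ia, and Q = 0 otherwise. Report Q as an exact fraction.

Q = 67749361/43535100 in ≈ 1.556 in

NRCS table: residential, 1/2-acre lots, soil group C → CN(II) = 80
CN(I) from CN(II)=80: (4.2·80)/(10 − 0.058·80) = 4200/67 ≈ 62.687
Retention S: 1000/CN − 10 with CN=62.687 → S = 125/21 ≈ 5.952 in
Ia = 0.2S: 0.2·5.952 = 1.190 in (exactly 25/21)
Excess rainfall: 5.110 − 1.190 = 3.920 in; P > Ia so Q > 0
Q = (8231/2100)²/((8231/2100) + 125/21) = (67749361/4410000)/(20731/2100) = 67749361/43535100 in ≈ 1.556 in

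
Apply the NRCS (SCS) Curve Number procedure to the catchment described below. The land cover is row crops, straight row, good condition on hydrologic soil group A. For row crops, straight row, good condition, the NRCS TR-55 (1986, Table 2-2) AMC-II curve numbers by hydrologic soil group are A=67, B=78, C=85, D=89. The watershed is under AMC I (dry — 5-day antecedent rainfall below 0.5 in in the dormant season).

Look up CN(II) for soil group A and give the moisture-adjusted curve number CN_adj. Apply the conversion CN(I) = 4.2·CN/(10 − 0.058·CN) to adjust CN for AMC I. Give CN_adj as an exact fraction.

CN_adj = 46900/1019 ≈ 46.026

NRCS table: row crops, straight row, good condition, soil group A → CN(II) = 67
CN(I) from CN(II)=67: (4.2·67)/(10 − 0.058·67) = 46900/1019 ≈ 46.026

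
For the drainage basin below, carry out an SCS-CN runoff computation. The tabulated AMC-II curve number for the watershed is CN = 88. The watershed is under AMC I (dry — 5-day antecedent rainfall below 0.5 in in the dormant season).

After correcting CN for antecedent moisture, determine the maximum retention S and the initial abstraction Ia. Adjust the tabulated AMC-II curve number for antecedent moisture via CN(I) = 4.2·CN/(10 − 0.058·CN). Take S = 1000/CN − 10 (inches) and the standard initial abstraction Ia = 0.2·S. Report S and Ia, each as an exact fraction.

S = 250/77 in ≈ 3.247 in; Ia = 50/77 in ≈ 0.649 in

CN(I) from CN(II)=88: (4.2·88)/(10 − 0.058·88) = 3850/51 ≈ 75.490
Retention S: 1000/CN − 10 with CN=75.490 → S = 250/77 ≈ 3.247 in
Ia = 0.2S: 0.2·3.247 = 0.649 in (exactly 50/77)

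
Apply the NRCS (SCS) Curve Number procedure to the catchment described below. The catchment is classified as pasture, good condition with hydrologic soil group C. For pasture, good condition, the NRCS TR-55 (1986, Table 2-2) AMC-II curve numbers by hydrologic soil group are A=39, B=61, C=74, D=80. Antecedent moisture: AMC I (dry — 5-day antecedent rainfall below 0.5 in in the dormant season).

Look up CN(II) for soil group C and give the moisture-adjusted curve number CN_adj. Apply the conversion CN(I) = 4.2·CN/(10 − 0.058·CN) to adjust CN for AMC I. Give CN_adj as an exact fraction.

NRCS table: pasture, good condition, soil group C → CN(II) = 74
Dry (AMC I): CN(I) = 4.2·74/(10 − 0.058·74) = (1554/5)/(1427/250) = 77700/1427 ≈ 54.450

CN_adj = 77700/1427 ≈ 54.450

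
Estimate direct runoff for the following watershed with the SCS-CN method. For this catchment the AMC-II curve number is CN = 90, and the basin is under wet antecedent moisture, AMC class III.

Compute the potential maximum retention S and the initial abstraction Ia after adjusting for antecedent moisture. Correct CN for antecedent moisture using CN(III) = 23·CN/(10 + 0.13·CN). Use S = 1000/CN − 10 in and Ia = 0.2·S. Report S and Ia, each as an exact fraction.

S = 100/207 in ≈ 0.483 in; Ia = 20/207 in ≈ 0.097 in

CN(III) from CN(II)=90: (23·90)/(10 + 0.13·90) = 20700/217 ≈ 95.392
Max retention: S = 1000/(20700/217) − 10 = 100/207 in (≈ 0.483 in)
Ia = 0.2·(100/207) = 20/207 in ≈ 0.097 in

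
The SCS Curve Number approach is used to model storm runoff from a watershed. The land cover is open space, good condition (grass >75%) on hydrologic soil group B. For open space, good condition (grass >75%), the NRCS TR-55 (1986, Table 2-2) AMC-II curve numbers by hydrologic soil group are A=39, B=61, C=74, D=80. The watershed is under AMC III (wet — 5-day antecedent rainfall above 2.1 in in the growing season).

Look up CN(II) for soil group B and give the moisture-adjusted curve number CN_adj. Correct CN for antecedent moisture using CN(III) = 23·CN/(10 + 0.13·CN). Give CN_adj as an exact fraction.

NRCS table: open space, good condition (grass >75%), soil group B → CN(II) = 61
Adjust CN=61 to AMC III: 23·61/(10 + 0.13·61) → 1403 ÷ (1793/100) = 140300/1793 ≈ 78.249

CN_adj = 140300/1793 ≈ 78.249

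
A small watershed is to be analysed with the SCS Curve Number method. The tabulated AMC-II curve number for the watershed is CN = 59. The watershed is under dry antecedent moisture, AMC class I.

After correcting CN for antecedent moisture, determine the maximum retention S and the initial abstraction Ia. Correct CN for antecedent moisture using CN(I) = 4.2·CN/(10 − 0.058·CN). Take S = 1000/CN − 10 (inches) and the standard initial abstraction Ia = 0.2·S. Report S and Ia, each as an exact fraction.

Adjust CN=59 to AMC I: 4.2·59/(10 − 0.058·59) → (1239/5) ÷ (3289/500) = 123900/3289 ≈ 37.671
S = 1000/(123900/3289) − 10 = 20500/1239 in ≈ 16.546 in
Ia = 0.2S: 0.2·16.546 = 3.309 in (exactly 4100/1239)

S = 20500/1239 in ≈ 16.546 in; Ia = 4100/1239 in ≈ 3.309 in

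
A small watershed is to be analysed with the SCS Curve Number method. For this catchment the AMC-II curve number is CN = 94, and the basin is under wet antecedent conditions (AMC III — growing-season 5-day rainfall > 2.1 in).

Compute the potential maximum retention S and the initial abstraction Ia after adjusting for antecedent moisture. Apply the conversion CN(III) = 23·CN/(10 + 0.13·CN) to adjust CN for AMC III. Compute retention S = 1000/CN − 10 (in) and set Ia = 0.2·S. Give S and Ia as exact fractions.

Adjust CN=94 to AMC III: 23·94/(10 + 0.13·94) → 2162 ÷ (1111/50) = 108100/1111 ≈ 97.300
Max retention: S = 1000/(108100/1111) − 10 = 300/1081 in (≈ 0.278 in)
Ia = 0.2S: 0.2·0.278 = 0.056 in (exactly 60/1081)

S = 300/1081 in ≈ 0.278 in; Ia = 60/1081 in ≈ 0.056 in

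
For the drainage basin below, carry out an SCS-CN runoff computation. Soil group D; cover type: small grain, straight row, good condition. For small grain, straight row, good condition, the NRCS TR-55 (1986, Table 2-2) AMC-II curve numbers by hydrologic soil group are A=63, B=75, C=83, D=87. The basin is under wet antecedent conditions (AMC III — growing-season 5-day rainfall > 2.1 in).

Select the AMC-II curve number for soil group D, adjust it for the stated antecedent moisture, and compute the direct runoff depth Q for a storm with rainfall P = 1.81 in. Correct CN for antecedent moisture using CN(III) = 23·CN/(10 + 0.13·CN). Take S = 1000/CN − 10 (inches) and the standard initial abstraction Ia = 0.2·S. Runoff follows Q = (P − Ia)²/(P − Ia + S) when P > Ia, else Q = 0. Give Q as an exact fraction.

Q = 113017664761/93282818100 in ≈ 1.212 in

NRCS table: small grain, straight row, good condition, soil group D → CN(II) = 87
Wet (AMC III): CN(III) = 23·87/(10 + 0.13·87) = 2001/(2131/100) = 200100/2131 ≈ 93.900
S = 1000/(200100/2131) − 10 = 1300/2001 in ≈ 0.650 in
Ia = 0.2S: 0.2·0.650 = 0.130 in (exactly 260/2001)
P − Ia = 1.810 − 0.130 = 336181/200100 ≈ 1.680 in (> 0, runoff occurs)
Q = (336181/200100)²/((336181/200100) + 1300/2001) = (113017664761/40040010000)/(466181/200100) = 113017664761/93282818100 in ≈ 1.212 in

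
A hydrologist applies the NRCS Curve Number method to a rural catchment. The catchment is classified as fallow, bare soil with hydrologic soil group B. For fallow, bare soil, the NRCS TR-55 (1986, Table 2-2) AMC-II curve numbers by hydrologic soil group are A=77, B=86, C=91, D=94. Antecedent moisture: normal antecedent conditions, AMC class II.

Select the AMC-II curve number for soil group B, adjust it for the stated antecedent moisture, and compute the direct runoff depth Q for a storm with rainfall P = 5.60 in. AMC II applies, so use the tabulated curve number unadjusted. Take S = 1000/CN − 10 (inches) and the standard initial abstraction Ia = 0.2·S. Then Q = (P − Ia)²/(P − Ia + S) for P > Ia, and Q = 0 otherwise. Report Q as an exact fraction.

Q = 45927/11395 in ≈ 4.030 in

NRCS table: fallow, bare soil, soil group B → CN(II) = 86
AMC II — tabulated CN = 86 applies directly.
S = 1000/86 − 10 = 70/43 in ≈ 1.628 in
Initial abstraction Ia = S/5 = (70/43)/5 = 14/43 ≈ 0.326 in
P − Ia = 5.600 − 0.326 = 1134/215 ≈ 5.274 in (> 0, runoff occurs)
Q: (1134/215)² ÷ (1484/215) = 45927/11395 in (≈ 4.030 in)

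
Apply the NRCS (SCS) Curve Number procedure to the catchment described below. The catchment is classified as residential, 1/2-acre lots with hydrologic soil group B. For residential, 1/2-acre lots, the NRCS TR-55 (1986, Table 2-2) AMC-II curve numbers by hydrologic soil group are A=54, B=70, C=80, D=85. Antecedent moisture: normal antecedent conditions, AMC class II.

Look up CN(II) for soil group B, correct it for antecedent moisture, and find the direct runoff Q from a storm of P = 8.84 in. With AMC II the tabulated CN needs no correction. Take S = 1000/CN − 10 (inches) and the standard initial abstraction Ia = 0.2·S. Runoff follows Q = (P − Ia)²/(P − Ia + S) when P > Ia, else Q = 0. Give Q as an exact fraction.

NRCS table: residential, 1/2-acre lots, soil group B → CN(II) = 70
AMC II — tabulated CN = 70 applies directly.
S = 1000/70 − 10 = 30/7 in ≈ 4.286 in
Initial abstraction Ia = S/5 = (30/7)/5 = 6/7 ≈ 0.857 in
P − Ia = 8.840 − 0.857 = 1397/175 ≈ 7.983 in (> 0, runoff occurs)
Q = (1397/175)²/((1397/175) + 30/7) = (1951609/30625)/(2147/175) = 1951609/375725 in ≈ 5.194 in

Q = 1951609/375725 in ≈ 5.194 in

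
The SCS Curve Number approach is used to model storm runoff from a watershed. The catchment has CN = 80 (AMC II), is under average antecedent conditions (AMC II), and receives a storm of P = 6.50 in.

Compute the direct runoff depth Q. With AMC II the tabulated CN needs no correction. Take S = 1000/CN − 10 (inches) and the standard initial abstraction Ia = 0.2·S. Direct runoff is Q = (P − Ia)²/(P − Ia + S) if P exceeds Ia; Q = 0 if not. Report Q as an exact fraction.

Q = 72/17 in ≈ 4.235 in

Average conditions: CN = 80 (no AMC adjustment).
Max retention: S = 1000/80 − 10 = 5/2 in (≈ 2.500 in)
Initial abstraction Ia = S/5 = (5/2)/5 = 1/2 ≈ 0.500 in
P − Ia = 6.500 − 0.500 = 6 ≈ 6.000 in (> 0, runoff occurs)
Q: 6² ÷ (17/2) = 72/17 in (≈ 4.235 in)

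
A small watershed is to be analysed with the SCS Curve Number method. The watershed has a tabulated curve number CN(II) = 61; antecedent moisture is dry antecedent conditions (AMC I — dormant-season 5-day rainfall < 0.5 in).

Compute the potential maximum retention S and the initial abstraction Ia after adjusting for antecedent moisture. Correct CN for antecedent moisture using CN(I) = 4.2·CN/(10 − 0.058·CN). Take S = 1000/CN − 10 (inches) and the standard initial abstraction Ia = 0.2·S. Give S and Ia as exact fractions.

Dry (AMC I): CN(I) = 4.2·61/(10 − 0.058·61) = (1281/5)/(3231/500) = 42700/1077 ≈ 39.647
S = 1000/(42700/1077) − 10 = 6500/427 in ≈ 15.222 in
Initial abstraction Ia = S/5 = (6500/427)/5 = 1300/427 ≈ 3.044 in

S = 6500/427 in ≈ 15.222 in; Ia = 1300/427 in ≈ 3.044 in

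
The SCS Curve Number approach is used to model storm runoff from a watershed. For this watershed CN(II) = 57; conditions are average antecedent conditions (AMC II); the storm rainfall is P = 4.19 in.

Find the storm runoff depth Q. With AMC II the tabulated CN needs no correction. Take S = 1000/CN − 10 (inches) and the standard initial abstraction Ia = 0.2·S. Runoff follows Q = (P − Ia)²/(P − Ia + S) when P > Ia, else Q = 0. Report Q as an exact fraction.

Q = 233570089/332213100 in ≈ 0.703 in

CN(II) = 57; AMC II needs no correction.
S = 1000/57 − 10 = 430/57 in ≈ 7.544 in
Ia = 0.2S: 0.2·7.544 = 1.509 in (exactly 86/57)
Excess rainfall: 4.190 − 1.509 = 2.681 in; P > Ia so Q > 0
Runoff Q = (P−Ia)²/(P−Ia+S) = (2.681)²/(2.681+7.544) = 233570089/332213100 ≈ 0.703 in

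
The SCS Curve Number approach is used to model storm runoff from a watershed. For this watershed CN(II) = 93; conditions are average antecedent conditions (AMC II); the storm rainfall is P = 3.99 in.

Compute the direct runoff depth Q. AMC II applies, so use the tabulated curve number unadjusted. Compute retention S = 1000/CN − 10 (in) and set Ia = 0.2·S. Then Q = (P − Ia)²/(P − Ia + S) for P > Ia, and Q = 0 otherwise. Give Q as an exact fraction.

Q = 182141407/56739300 in ≈ 3.210 in

CN(II) = 93; AMC II needs no correction.
S = 1000/93 − 10 = 70/93 in ≈ 0.753 in
Ia = 0.2S: 0.2·0.753 = 0.151 in (exactly 14/93)
Excess rainfall: 3.990 − 0.151 = 3.839 in; P > Ia so Q > 0
Q = (35707/9300)²/((35707/9300) + 70/93) = (1274989849/86490000)/(42707/9300) = 182141407/56739300 in ≈ 3.210 in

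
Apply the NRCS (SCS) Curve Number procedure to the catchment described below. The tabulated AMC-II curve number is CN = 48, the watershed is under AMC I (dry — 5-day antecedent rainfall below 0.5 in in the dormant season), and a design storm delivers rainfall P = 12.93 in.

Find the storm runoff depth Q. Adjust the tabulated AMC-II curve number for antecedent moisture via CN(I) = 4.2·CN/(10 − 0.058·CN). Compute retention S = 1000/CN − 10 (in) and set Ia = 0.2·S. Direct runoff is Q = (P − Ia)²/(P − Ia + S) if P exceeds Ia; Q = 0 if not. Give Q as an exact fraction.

Q = 2396983681/1332191700 in ≈ 1.799 in

Dry (AMC I): CN(I) = 4.2·48/(10 − 0.058·48) = (1008/5)/(902/125) = 12600/451 ≈ 27.938
S = 1000/(12600/451) − 10 = 1625/63 in ≈ 25.794 in
Ia = 0.2S: 0.2·25.794 = 5.159 in (exactly 325/63)
P − Ia = 12.930 − 5.159 = 48959/6300 ≈ 7.771 in (> 0, runoff occurs)
Runoff Q = (P−Ia)²/(P−Ia+S) = (7.771)²/(7.771+25.794) = 2396983681/1332191700 ≈ 1.799 in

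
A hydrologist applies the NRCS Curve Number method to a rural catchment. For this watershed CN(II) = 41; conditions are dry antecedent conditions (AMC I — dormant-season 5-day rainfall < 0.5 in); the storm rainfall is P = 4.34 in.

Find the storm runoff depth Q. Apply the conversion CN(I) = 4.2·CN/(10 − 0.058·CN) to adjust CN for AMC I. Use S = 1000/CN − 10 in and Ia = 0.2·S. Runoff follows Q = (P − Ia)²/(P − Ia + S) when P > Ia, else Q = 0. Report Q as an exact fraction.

Adjust CN=41 to AMC I: 4.2·41/(10 − 0.058·41) → (861/5) ÷ (3811/500) = 86100/3811 ≈ 22.592
Max retention: S = 1000/(86100/3811) − 10 = 29500/861 in (≈ 34.262 in)
Ia = 0.2S: 0.2·34.262 = 6.852 in (exactly 5900/861)
P = 4.340 ≤ Ia = 6.852 in: entire storm abstracted, Q = 0.

Q = 0 in ≈ 0.000 in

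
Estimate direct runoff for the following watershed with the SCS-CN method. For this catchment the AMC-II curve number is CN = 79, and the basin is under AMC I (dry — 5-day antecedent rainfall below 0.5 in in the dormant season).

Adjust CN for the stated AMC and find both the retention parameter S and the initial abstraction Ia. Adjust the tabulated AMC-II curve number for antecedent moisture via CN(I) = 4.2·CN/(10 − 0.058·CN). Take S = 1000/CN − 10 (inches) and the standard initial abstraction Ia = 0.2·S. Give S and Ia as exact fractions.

Adjust CN=79 to AMC I: 4.2·79/(10 − 0.058·79) → (1659/5) ÷ (2709/500) = 7900/129 ≈ 61.240
S = 1000/(7900/129) − 10 = 500/79 in ≈ 6.329 in
Ia = 0.2S: 0.2·6.329 = 1.266 in (exactly 100/79)

S = 500/79 in ≈ 6.329 in; Ia = 100/79 in ≈ 1.266 in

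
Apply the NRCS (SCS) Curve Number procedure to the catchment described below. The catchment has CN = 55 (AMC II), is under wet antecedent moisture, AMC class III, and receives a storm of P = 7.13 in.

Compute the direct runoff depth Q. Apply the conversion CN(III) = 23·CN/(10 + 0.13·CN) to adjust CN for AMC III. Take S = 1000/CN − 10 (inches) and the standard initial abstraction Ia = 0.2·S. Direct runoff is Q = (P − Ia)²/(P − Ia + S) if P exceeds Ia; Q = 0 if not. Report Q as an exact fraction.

Adjust CN=55 to AMC III: 23·55/(10 + 0.13·55) → 1265 ÷ (343/20) = 25300/343 ≈ 73.761
S = 1000/(25300/343) − 10 = 900/253 in ≈ 3.557 in
Initial abstraction Ia = S/5 = (900/253)/5 = 180/253 ≈ 0.711 in
P − Ia = 7.130 − 0.711 = 162389/25300 ≈ 6.419 in (> 0, runoff occurs)
Q: (162389/25300)² ÷ (252389/25300) = 26370187321/6385441700 in (≈ 4.130 in)

Q = 26370187321/6385441700 in ≈ 4.130 in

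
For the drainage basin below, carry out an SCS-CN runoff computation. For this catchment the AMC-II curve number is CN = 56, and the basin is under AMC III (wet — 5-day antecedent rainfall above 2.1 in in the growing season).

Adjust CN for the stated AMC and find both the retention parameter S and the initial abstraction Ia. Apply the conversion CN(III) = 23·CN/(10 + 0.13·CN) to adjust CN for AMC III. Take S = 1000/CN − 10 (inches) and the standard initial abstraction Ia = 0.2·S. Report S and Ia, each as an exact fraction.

S = 550/161 in ≈ 3.416 in; Ia = 110/161 in ≈ 0.683 in

Adjust CN=56 to AMC III: 23·56/(10 + 0.13·56) → 1288 ÷ (432/25) = 4025/54 ≈ 74.537
S = 1000/(4025/54) − 10 = 550/161 in ≈ 3.416 in
Ia = 0.2·(550/161) = 110/161 in ≈ 0.683 in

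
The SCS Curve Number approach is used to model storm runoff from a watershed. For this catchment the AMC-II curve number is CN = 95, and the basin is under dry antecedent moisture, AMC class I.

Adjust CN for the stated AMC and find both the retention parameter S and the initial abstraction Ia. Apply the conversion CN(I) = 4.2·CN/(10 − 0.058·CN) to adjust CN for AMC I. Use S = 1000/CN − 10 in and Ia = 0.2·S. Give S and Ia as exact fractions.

Adjust CN=95 to AMC I: 4.2·95/(10 − 0.058·95) → 399 ÷ (449/100) = 39900/449 ≈ 88.864
S = 1000/(39900/449) − 10 = 500/399 in ≈ 1.253 in
Ia = 0.2S: 0.2·1.253 = 0.251 in (exactly 100/399)

S = 500/399 in ≈ 1.253 in; Ia = 100/399 in ≈ 0.251 in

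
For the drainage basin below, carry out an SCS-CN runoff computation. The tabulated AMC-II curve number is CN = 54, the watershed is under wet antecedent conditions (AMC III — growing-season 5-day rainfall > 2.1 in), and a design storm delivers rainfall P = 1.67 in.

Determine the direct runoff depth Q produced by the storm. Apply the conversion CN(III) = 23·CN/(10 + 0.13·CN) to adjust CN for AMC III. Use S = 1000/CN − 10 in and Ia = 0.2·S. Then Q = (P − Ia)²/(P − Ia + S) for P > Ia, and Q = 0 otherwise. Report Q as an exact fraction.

Q = 6295081/33774300 in ≈ 0.186 in

Adjust CN=54 to AMC III: 23·54/(10 + 0.13·54) → 1242 ÷ (851/50) = 2700/37 ≈ 72.973
Retention S: 1000/CN − 10 with CN=72.973 → S = 100/27 ≈ 3.704 in
Ia = 0.2·(100/27) = 20/27 in ≈ 0.741 in
P − Ia = 1.670 − 0.741 = 2509/2700 ≈ 0.929 in (> 0, runoff occurs)
Q = (2509/2700)²/((2509/2700) + 100/27) = (6295081/7290000)/(12509/2700) = 6295081/33774300 in ≈ 0.186 in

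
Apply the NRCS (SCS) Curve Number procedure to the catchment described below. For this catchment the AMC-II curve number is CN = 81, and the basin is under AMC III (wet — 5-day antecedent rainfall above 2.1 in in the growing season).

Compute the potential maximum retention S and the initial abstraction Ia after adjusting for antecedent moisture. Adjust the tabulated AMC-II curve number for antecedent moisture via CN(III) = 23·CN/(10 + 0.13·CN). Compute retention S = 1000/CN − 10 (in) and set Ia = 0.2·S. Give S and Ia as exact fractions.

S = 1900/1863 in ≈ 1.020 in; Ia = 380/1863 in ≈ 0.204 in

Wet (AMC III): CN(III) = 23·81/(10 + 0.13·81) = 1863/(2053/100) = 186300/2053 ≈ 90.745
Retention S: 1000/CN − 10 with CN=90.745 → S = 1900/1863 ≈ 1.020 in
Initial abstraction Ia = S/5 = (1900/1863)/5 = 380/1863 ≈ 0.204 in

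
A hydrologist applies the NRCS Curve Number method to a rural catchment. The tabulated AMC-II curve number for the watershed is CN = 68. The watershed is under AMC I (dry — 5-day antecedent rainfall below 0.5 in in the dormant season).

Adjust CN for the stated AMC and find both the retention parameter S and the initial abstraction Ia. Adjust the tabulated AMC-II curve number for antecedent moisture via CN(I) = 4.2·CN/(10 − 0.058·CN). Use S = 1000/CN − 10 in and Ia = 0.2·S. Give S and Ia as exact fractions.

S = 4000/357 in ≈ 11.204 in; Ia = 800/357 in ≈ 2.241 in

Dry (AMC I): CN(I) = 4.2·68/(10 − 0.058·68) = (1428/5)/(757/125) = 35700/757 ≈ 47.160
S = 1000/(35700/757) − 10 = 4000/357 in ≈ 11.204 in
Ia = 0.2S: 0.2·11.204 = 2.241 in (exactly 800/357)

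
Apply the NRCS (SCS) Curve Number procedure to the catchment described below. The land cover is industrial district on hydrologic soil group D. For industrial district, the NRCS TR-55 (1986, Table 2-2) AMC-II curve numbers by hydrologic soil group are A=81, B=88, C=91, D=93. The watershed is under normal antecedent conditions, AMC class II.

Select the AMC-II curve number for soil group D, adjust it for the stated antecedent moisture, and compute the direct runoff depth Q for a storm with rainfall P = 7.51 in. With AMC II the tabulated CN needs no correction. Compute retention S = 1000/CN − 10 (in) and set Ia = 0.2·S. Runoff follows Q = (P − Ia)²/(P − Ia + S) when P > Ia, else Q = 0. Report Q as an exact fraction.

NRCS table: industrial district, soil group D → CN(II) = 93
AMC II — tabulated CN = 93 applies directly.
Max retention: S = 1000/93 − 10 = 70/93 in (≈ 0.753 in)
Initial abstraction Ia = S/5 = (70/93)/5 = 14/93 ≈ 0.151 in
Since P=7.510 > Ia=0.151: effective rainfall P−Ia = 68443/9300 in
Q = (68443/9300)²/((68443/9300) + 70/93) = (4684444249/86490000)/(75443/9300) = 4684444249/701619900 in ≈ 6.677 in

Q = 4684444249/701619900 in ≈ 6.677 in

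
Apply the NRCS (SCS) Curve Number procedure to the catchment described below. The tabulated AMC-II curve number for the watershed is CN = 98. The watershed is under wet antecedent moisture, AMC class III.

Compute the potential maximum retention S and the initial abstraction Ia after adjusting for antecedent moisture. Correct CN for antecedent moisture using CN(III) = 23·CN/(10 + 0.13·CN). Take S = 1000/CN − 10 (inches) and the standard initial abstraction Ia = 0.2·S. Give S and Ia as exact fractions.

Adjust CN=98 to AMC III: 23·98/(10 + 0.13·98) → 2254 ÷ (1137/50) = 112700/1137 ≈ 99.120
Max retention: S = 1000/(112700/1137) − 10 = 100/1127 in (≈ 0.089 in)
Ia = 0.2·(100/1127) = 20/1127 in ≈ 0.018 in

S = 100/1127 in ≈ 0.089 in; Ia = 20/1127 in ≈ 0.018 in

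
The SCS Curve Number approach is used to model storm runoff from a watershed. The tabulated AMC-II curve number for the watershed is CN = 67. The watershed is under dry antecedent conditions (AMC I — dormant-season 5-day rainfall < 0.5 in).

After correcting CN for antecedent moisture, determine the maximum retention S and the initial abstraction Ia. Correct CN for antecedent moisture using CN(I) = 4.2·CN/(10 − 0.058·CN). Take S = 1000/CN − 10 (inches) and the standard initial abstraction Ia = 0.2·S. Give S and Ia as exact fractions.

S = 5500/469 in ≈ 11.727 in; Ia = 1100/469 in ≈ 2.345 in

Adjust CN=67 to AMC I: 4.2·67/(10 − 0.058·67) → (1407/5) ÷ (3057/500) = 46900/1019 ≈ 46.026
Retention S: 1000/CN − 10 with CN=46.026 → S = 5500/469 ≈ 11.727 in
Ia = 0.2·(5500/469) = 1100/469 in ≈ 2.345 in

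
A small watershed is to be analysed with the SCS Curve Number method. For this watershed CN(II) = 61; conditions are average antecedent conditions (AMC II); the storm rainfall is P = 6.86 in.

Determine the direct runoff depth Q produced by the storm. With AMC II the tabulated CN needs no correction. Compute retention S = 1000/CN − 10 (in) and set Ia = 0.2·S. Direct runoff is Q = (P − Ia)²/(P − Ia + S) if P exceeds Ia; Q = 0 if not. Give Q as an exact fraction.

CN(II) = 61; AMC II needs no correction.
Max retention: S = 1000/61 − 10 = 390/61 in (≈ 6.393 in)
Initial abstraction Ia = S/5 = (390/61)/5 = 78/61 ≈ 1.279 in
P − Ia = 6.860 − 1.279 = 17023/3050 ≈ 5.581 in (> 0, runoff occurs)
Q: (17023/3050)² ÷ (36523/3050) = 289782529/111395150 in (≈ 2.601 in)

Q = 289782529/111395150 in ≈ 2.601 in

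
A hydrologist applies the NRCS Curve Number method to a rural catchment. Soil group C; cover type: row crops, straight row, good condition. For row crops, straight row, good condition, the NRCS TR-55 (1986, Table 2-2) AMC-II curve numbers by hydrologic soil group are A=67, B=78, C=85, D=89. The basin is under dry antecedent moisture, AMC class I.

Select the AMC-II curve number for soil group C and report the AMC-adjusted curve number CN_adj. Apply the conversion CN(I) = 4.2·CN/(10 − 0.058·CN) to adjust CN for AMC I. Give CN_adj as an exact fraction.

NRCS table: row crops, straight row, good condition, soil group C → CN(II) = 85
Adjust CN=85 to AMC I: 4.2·85/(10 − 0.058·85) → 357 ÷ (507/100) = 11900/169 ≈ 70.414

CN_adj = 11900/169 ≈ 70.414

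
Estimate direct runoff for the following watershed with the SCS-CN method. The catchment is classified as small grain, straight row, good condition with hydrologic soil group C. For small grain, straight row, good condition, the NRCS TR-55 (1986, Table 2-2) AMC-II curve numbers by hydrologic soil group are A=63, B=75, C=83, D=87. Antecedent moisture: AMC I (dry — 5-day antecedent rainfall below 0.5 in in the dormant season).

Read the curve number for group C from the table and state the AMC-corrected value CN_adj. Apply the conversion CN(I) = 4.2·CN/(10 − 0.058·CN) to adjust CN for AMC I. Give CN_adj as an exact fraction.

CN_adj = 174300/2593 ≈ 67.219

NRCS table: small grain, straight row, good condition, soil group C → CN(II) = 83
Adjust CN=83 to AMC I: 4.2·83/(10 − 0.058·83) → (1743/5) ÷ (2593/500) = 174300/2593 ≈ 67.219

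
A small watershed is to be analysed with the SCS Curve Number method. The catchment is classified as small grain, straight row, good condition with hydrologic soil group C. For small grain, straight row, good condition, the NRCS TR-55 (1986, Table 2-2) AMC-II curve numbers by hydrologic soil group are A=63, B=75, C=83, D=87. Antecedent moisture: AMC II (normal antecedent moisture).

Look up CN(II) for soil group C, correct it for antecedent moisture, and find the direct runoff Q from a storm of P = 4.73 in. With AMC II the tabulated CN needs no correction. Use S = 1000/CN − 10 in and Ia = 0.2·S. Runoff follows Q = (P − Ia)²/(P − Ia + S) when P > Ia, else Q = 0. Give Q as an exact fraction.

NRCS table: small grain, straight row, good condition, soil group C → CN(II) = 83
AMC II — tabulated CN = 83 applies directly.
Max retention: S = 1000/83 − 10 = 170/83 in (≈ 2.048 in)
Initial abstraction Ia = S/5 = (170/83)/5 = 34/83 ≈ 0.410 in
Excess rainfall: 4.730 − 0.410 = 4.320 in; P > Ia so Q > 0
Q: (35859/8300)² ÷ (52859/8300) = 1285867881/438729700 in (≈ 2.931 in)

Q = 1285867881/438729700 in ≈ 2.931 in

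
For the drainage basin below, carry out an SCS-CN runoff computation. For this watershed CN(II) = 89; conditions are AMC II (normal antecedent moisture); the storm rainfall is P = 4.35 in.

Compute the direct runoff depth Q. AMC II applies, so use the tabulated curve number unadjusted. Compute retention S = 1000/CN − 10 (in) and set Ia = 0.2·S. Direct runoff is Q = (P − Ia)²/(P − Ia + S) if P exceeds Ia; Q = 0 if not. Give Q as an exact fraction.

Q = 53333809/16915340 in ≈ 3.153 in

AMC II — tabulated CN = 89 applies directly.
S = 1000/89 − 10 = 110/89 in ≈ 1.236 in
Ia = 0.2·(110/89) = 22/89 in ≈ 0.247 in
Since P=4.350 > Ia=0.247: effective rainfall P−Ia = 7303/1780 in
Q: (7303/1780)² ÷ (9503/1780) = 53333809/16915340 in (≈ 3.153 in)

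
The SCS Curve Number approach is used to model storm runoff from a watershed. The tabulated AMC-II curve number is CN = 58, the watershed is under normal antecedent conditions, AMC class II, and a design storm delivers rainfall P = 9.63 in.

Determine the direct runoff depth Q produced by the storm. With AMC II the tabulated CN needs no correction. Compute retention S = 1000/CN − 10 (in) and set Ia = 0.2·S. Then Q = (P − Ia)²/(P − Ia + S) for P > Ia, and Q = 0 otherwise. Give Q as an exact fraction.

Q = 187656843/43236100 in ≈ 4.340 in

AMC II — tabulated CN = 58 applies directly.
S = 1000/58 − 10 = 210/29 in ≈ 7.241 in
Initial abstraction Ia = S/5 = (210/29)/5 = 42/29 ≈ 1.448 in
Excess rainfall: 9.630 − 1.448 = 8.182 in; P > Ia so Q > 0
Q: (23727/2900)² ÷ (44727/2900) = 187656843/43236100 in (≈ 4.340 in)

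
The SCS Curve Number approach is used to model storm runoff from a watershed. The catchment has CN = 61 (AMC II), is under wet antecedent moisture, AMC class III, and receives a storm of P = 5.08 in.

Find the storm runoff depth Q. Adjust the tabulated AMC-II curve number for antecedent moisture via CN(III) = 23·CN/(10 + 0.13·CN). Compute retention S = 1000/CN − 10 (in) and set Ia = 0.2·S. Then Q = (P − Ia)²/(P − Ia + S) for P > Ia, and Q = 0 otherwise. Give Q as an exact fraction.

Q = 25179659761/8985548575 in ≈ 2.802 in

CN(III) from CN(II)=61: (23·61)/(10 + 0.13·61) = 140300/1793 ≈ 78.249
Retention S: 1000/CN − 10 with CN=78.249 → S = 3900/1403 ≈ 2.780 in
Ia = 0.2S: 0.2·2.780 = 0.556 in (exactly 780/1403)
P − Ia = 5.080 − 0.556 = 158681/35075 ≈ 4.524 in (> 0, runoff occurs)
Q: (158681/35075)² ÷ (256181/35075) = 25179659761/8985548575 in (≈ 2.802 in)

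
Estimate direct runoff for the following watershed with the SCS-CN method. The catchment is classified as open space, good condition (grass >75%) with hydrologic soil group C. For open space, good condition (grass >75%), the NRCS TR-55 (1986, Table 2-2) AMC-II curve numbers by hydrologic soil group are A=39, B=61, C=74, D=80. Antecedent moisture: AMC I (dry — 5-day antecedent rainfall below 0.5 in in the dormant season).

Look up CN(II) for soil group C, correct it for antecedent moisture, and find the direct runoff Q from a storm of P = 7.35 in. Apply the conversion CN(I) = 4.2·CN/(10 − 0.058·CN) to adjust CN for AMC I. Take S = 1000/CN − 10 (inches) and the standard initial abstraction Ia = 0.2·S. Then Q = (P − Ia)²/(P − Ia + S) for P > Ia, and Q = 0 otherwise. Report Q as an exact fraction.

NRCS table: open space, good condition (grass >75%), soil group C → CN(II) = 74
CN(I) from CN(II)=74: (4.2·74)/(10 − 0.058·74) = 77700/1427 ≈ 54.450
S = 1000/(77700/1427) − 10 = 6500/777 in ≈ 8.366 in
Ia = 0.2S: 0.2·8.366 = 1.673 in (exactly 1300/777)
Excess rainfall: 7.350 − 1.673 = 5.677 in; P > Ia so Q > 0
Q = (88219/15540)²/((88219/15540) + 6500/777) = (7782591961/241491600)/(218219/15540) = 7782591961/3391123260 in ≈ 2.295 in

Q = 7782591961/3391123260 in ≈ 2.295 in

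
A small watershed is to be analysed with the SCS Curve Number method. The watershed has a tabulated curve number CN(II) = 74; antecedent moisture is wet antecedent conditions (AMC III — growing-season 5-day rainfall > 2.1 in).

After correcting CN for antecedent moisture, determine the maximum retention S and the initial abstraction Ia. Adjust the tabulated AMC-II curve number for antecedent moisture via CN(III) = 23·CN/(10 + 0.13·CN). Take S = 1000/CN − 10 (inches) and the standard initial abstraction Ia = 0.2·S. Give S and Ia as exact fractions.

S = 1300/851 in ≈ 1.528 in; Ia = 260/851 in ≈ 0.306 in

Adjust CN=74 to AMC III: 23·74/(10 + 0.13·74) → 1702 ÷ (981/50) = 85100/981 ≈ 86.748
Max retention: S = 1000/(85100/981) − 10 = 1300/851 in (≈ 1.528 in)
Ia = 0.2S: 0.2·1.528 = 0.306 in (exactly 260/851)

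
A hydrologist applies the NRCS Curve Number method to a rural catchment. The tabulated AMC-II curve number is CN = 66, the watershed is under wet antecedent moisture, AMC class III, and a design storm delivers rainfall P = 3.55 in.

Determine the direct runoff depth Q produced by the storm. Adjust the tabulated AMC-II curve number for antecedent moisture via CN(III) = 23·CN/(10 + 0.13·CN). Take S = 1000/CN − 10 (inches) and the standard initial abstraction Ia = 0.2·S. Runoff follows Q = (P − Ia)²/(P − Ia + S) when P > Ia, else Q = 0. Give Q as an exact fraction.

Adjust CN=66 to AMC III: 23·66/(10 + 0.13·66) → 1518 ÷ (929/50) = 75900/929 ≈ 81.701
S = 1000/(75900/929) − 10 = 1700/759 in ≈ 2.240 in
Ia = 0.2S: 0.2·2.240 = 0.448 in (exactly 340/759)
P − Ia = 3.550 − 0.448 = 47089/15180 ≈ 3.102 in (> 0, runoff occurs)
Q = (47089/15180)²/((47089/15180) + 1700/759) = (2217373921/230432400)/(81089/15180) = 2217373921/1230931020 in ≈ 1.801 in

Q = 2217373921/1230931020 in ≈ 1.801 in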